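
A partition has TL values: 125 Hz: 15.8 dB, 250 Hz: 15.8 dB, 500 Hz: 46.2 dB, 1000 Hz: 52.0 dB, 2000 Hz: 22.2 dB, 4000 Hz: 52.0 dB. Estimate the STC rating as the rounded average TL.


Given TL values at each frequency:
  125 Hz: 15.8 dB
  250 Hz: 15.8 dB
  500 Hz: 46.2 dB
  1000 Hz: 52.0 dB
  2000 Hz: 22.2 dB
  4000 Hz: 52.0 dB
Formula: STC ~ round(average of TL values)
Sum = 15.8 + 15.8 + 46.2 + 52.0 + 22.2 + 52.0 = 204.0
Average = 204.0 / 6 = 34.0
Rounded: 34

34


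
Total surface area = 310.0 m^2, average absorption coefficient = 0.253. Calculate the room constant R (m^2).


Given values:
  S = 310.0 m^2, alpha = 0.253
Formula: R = S * alpha / (1 - alpha)
Numerator: 310.0 * 0.253 = 78.43
Denominator: 1 - 0.253 = 0.747
R = 78.43 / 0.747 = 104.99

104.99 m^2


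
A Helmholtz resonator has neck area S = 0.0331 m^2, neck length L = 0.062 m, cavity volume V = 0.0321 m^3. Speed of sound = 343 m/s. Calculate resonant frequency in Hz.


Given values:
  S = 0.0331 m^2, L = 0.062 m, V = 0.0321 m^3, c = 343 m/s
Formula: f = (c / (2*pi)) * sqrt(S / (V * L))
Compute V * L = 0.0321 * 0.062 = 0.0019902
Compute S / (V * L) = 0.0331 / 0.0019902 = 16.6315
Compute sqrt(16.6315) = 4.078174
Compute c / (2*pi) = 343 / 6.283185 = 54.590148
f = 54.590148 * 4.078174 = 222.63

222.63 Hz


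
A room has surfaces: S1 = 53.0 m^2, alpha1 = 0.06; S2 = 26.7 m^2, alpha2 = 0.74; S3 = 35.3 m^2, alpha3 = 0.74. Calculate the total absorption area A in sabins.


Given surfaces:
  Surface 1: 53.0 * 0.06 = 3.18
  Surface 2: 26.7 * 0.74 = 19.758
  Surface 3: 35.3 * 0.74 = 26.122
Formula: A = sum(Si * alpha_i)
A = 3.18 + 19.758 + 26.122
A = 49.06

49.06 sabins


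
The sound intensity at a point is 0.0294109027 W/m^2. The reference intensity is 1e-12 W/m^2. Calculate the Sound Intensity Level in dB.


Given values:
  I = 0.0294109027 W/m^2
  I_ref = 1e-12 W/m^2
Formula: SIL = 10 * log10(I / I_ref)
Compute ratio: I / I_ref = 29410902700
Compute log10: log10(29410902700) = 10.468508
Multiply: SIL = 10 * 10.468508 = 104.69

104.69 dB


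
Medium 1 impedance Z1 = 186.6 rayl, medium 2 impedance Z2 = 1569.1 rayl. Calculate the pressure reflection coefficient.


Given values:
  Z1 = 186.6 rayl, Z2 = 1569.1 rayl
Formula: R = (Z2 - Z1) / (Z2 + Z1)
Numerator: Z2 - Z1 = 1569.1 - 186.6 = 1382.5
Denominator: Z2 + Z1 = 1569.1 + 186.6 = 1755.7
R = 1382.5 / 1755.7 = 0.7874

0.7874


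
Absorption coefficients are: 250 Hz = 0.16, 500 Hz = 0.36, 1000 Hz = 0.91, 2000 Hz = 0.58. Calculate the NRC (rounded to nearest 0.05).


Given values:
  a_250 = 0.16, a_500 = 0.36
  a_1000 = 0.91, a_2000 = 0.58
Formula: NRC = (a250 + a500 + a1000 + a2000) / 4
Sum = 0.16 + 0.36 + 0.91 + 0.58 = 2.01
NRC = 2.01 / 4 = 0.5025
Rounded to nearest 0.05: 0.5

0.5


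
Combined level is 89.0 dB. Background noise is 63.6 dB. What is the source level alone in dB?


Given values:
  L_total = 89.0 dB, L_bg = 63.6 dB
Formula: L_source = 10 * log10(10^(L_total/10) - 10^(L_bg/10))
Convert to linear:
  10^(89.0/10) = 794328234.7243
  10^(63.6/10) = 2290867.6528
Difference: 794328234.7243 - 2290867.6528 = 792037367.0715
L_source = 10 * log10(792037367.0715) = 88.99

88.99 dB


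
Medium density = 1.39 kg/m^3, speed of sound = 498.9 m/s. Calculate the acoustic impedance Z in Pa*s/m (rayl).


Given values:
  rho = 1.39 kg/m^3
  c = 498.9 m/s
Formula: Z = rho * c
Z = 1.39 * 498.9
Z = 693.47

693.47 rayl


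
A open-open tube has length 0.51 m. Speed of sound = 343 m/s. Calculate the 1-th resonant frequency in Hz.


Given values:
  Tube type: open-open, L = 0.51 m, c = 343 m/s, n = 1
Formula: f_n = n * c / (2 * L)
Compute 2 * L = 2 * 0.51 = 1.02
f = 1 * 343 / 1.02
f = 336.27

336.27 Hz


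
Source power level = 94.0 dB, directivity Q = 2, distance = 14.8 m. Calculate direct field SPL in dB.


Given values:
  Lw = 94.0 dB, Q = 2, r = 14.8 m
Formula: SPL = Lw + 10 * log10(Q / (4 * pi * r^2))
Compute 4 * pi * r^2 = 4 * pi * 14.8^2 = 2752.5378
Compute Q / denom = 2 / 2752.5378 = 0.0007266
Compute 10 * log10(0.0007266) = -31.387
SPL = 94.0 + (-31.387) = 62.61

62.61 dB


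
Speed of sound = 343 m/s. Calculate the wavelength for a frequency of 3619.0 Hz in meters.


Given values:
  c = 343 m/s, f = 3619.0 Hz
Formula: lambda = c / f
lambda = 343 / 3619.0
lambda = 0.0948

0.0948 m


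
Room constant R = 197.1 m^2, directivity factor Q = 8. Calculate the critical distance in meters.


Given values:
  R = 197.1 m^2, Q = 8
Formula: d_c = 0.141 * sqrt(Q * R)
Compute Q * R = 8 * 197.1 = 1576.8
Compute sqrt(1576.8) = 39.7089
d_c = 0.141 * 39.7089 = 5.599

5.599 m


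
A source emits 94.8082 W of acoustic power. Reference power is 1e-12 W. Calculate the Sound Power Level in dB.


Given values:
  W = 94.8082 W
  W_ref = 1e-12 W
Formula: SWL = 10 * log10(W / W_ref)
Compute ratio: W / W_ref = 94808200000000
Compute log10: log10(94808200000000) = 13.976846
Multiply: SWL = 10 * 13.976846 = 139.77

139.77 dB


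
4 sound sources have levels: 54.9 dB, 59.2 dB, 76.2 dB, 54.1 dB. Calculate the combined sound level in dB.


Formula: L_total = 10 * log10( sum(10^(Li/10)) )
  Source 1: 10^(54.9/10) = 309029.5433
  Source 2: 10^(59.2/10) = 831763.7711
  Source 3: 10^(76.2/10) = 41686938.347
  Source 4: 10^(54.1/10) = 257039.5783
Sum of linear values = 43084771.2397
L_total = 10 * log10(43084771.2397) = 76.34

76.34 dB


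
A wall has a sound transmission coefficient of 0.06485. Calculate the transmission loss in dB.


Given values:
  tau = 0.06485
Formula: TL = 10 * log10(1 / tau)
Compute 1 / tau = 1 / 0.06485 = 15.4202
Compute log10(15.4202) = 1.18809
TL = 10 * 1.18809 = 11.88

11.88 dB


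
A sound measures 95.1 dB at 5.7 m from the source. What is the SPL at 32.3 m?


Given values:
  SPL1 = 95.1 dB, r1 = 5.7 m, r2 = 32.3 m
Formula: SPL2 = SPL1 - 20 * log10(r2 / r1)
Compute ratio: r2 / r1 = 32.3 / 5.7 = 5.6667
Compute log10: log10(5.6667) = 0.75333
Compute drop: 20 * 0.75333 = 15.0666
SPL2 = 95.1 - 15.0666 = 80.03

80.03 dB


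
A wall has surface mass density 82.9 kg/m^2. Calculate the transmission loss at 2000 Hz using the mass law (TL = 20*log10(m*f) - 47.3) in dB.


Given values:
  m = 82.9 kg/m^2, f = 2000 Hz
Formula: TL = 20 * log10(m * f) - 47.3
Compute m * f = 82.9 * 2000 = 165800.0
Compute log10(165800.0) = 5.219585
Compute 20 * 5.219585 = 104.3917
TL = 104.3917 - 47.3 = 57.09

57.09 dB


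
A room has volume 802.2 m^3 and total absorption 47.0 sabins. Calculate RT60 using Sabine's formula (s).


Given values:
  V = 802.2 m^3
  A = 47.0 sabins
Formula: RT60 = 0.161 * V / A
Numerator: 0.161 * 802.2 = 129.1542
RT60 = 129.1542 / 47.0 = 2.748

2.748 s


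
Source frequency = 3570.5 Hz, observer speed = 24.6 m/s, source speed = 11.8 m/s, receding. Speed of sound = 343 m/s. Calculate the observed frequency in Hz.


Given values:
  f_s = 3570.5 Hz, v_o = 24.6 m/s, v_s = 11.8 m/s
  Direction: receding
Formula: f_o = f_s * (c - v_o) / (c + v_s)
Numerator: c - v_o = 343 - 24.6 = 318.4
Denominator: c + v_s = 343 + 11.8 = 354.8
f_o = 3570.5 * 318.4 / 354.8 = 3204.19

3204.19 Hz


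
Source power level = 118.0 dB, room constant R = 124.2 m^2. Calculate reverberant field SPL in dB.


Given values:
  Lw = 118.0 dB, R = 124.2 m^2
Formula: SPL = Lw + 10 * log10(4 / R)
Compute 4 / R = 4 / 124.2 = 0.032206
Compute 10 * log10(0.032206) = -14.9206
SPL = 118.0 + (-14.9206) = 103.08

103.08 dB


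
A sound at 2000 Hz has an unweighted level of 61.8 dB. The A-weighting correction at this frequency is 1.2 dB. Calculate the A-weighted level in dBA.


Given values:
  SPL = 61.8 dB
  A-weighting at 2000 Hz = 1.2 dB
Formula: L_A = SPL + A_weight
L_A = 61.8 + (1.2)
L_A = 63.0

63.0 dBA


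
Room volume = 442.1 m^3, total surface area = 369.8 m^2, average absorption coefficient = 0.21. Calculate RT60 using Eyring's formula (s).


Given values:
  V = 442.1 m^3, S = 369.8 m^2, alpha = 0.21
Formula: RT60 = 0.161 * V / (-S * ln(1 - alpha))
Compute ln(1 - 0.21) = ln(0.79) = -0.235722
Denominator: -369.8 * -0.235722 = 87.17
Numerator: 0.161 * 442.1 = 71.1781
RT60 = 71.1781 / 87.17 = 0.817

0.817 s


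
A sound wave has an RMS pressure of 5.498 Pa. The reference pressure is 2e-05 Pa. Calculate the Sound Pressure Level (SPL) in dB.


Given values:
  p = 5.498 Pa
  p_ref = 2e-05 Pa
Formula: SPL = 20 * log10(p / p_ref)
Compute ratio: p / p_ref = 5.498 / 2e-05 = 274900
Compute log10: log10(274900) = 5.439175
Multiply: SPL = 20 * 5.439175 = 108.78

108.78 dB


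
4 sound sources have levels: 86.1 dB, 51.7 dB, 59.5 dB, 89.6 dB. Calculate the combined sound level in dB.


Formula: L_total = 10 * log10( sum(10^(Li/10)) )
  Source 1: 10^(86.1/10) = 407380277.8041
  Source 2: 10^(51.7/10) = 147910.8388
  Source 3: 10^(59.5/10) = 891250.9381
  Source 4: 10^(89.6/10) = 912010839.3559
Sum of linear values = 1320430278.9369
L_total = 10 * log10(1320430278.9369) = 91.21

91.21 dB


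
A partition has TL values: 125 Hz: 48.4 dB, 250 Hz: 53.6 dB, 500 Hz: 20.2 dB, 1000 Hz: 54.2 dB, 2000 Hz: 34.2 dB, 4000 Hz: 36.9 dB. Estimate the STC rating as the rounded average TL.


Given TL values at each frequency:
  125 Hz: 48.4 dB
  250 Hz: 53.6 dB
  500 Hz: 20.2 dB
  1000 Hz: 54.2 dB
  2000 Hz: 34.2 dB
  4000 Hz: 36.9 dB
Formula: STC ~ round(average of TL values)
Sum = 48.4 + 53.6 + 20.2 + 54.2 + 34.2 + 36.9 = 247.5
Average = 247.5 / 6 = 41.25
Rounded: 41

41


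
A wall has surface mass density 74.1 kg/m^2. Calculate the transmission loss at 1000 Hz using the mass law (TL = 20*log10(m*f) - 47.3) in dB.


Given values:
  m = 74.1 kg/m^2, f = 1000 Hz
Formula: TL = 20 * log10(m * f) - 47.3
Compute m * f = 74.1 * 1000 = 74100.0
Compute log10(74100.0) = 4.869818
Compute 20 * 4.869818 = 97.3964
TL = 97.3964 - 47.3 = 50.1

50.1 dB


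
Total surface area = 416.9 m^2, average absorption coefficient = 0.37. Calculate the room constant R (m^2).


Given values:
  S = 416.9 m^2, alpha = 0.37
Formula: R = S * alpha / (1 - alpha)
Numerator: 416.9 * 0.37 = 154.253
Denominator: 1 - 0.37 = 0.63
R = 154.253 / 0.63 = 244.85

244.85 m^2


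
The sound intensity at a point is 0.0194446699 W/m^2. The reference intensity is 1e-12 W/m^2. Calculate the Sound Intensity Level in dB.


Given values:
  I = 0.0194446699 W/m^2
  I_ref = 1e-12 W/m^2
Formula: SIL = 10 * log10(I / I_ref)
Compute ratio: I / I_ref = 19444669900
Compute log10: log10(19444669900) = 10.288801
Multiply: SIL = 10 * 10.288801 = 102.89

102.89 dB


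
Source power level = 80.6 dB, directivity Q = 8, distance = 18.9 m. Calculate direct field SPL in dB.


Given values:
  Lw = 80.6 dB, Q = 8, r = 18.9 m
Formula: SPL = Lw + 10 * log10(Q / (4 * pi * r^2))
Compute 4 * pi * r^2 = 4 * pi * 18.9^2 = 4488.8332
Compute Q / denom = 8 / 4488.8332 = 0.0017822
Compute 10 * log10(0.0017822) = -27.4904
SPL = 80.6 + (-27.4904) = 53.11

53.11 dB


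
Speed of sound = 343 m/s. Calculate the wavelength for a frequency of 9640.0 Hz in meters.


Given values:
  c = 343 m/s, f = 9640.0 Hz
Formula: lambda = c / f
lambda = 343 / 9640.0
lambda = 0.0356

0.0356 m


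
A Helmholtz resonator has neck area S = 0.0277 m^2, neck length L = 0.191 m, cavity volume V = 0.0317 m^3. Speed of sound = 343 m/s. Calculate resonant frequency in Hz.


Given values:
  S = 0.0277 m^2, L = 0.191 m, V = 0.0317 m^3, c = 343 m/s
Formula: f = (c / (2*pi)) * sqrt(S / (V * L))
Compute V * L = 0.0317 * 0.191 = 0.0060547
Compute S / (V * L) = 0.0277 / 0.0060547 = 4.575
Compute sqrt(4.575) = 2.138925
Compute c / (2*pi) = 343 / 6.283185 = 54.590148
f = 54.590148 * 2.138925 = 116.76

116.76 Hz


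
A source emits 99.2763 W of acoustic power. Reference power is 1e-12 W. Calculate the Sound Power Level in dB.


Given values:
  W = 99.2763 W
  W_ref = 1e-12 W
Formula: SWL = 10 * log10(W / W_ref)
Compute ratio: W / W_ref = 99276300000000
Compute log10: log10(99276300000000) = 13.996846
Multiply: SWL = 10 * 13.996846 = 139.97

139.97 dB


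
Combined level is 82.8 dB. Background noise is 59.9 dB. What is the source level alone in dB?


Given values:
  L_total = 82.8 dB, L_bg = 59.9 dB
Formula: L_source = 10 * log10(10^(L_total/10) - 10^(L_bg/10))
Convert to linear:
  10^(82.8/10) = 190546071.7963
  10^(59.9/10) = 977237.221
Difference: 190546071.7963 - 977237.221 = 189568834.5753
L_source = 10 * log10(189568834.5753) = 82.78

82.78 dB


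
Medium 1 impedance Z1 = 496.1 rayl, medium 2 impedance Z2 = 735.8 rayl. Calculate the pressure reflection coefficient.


Given values:
  Z1 = 496.1 rayl, Z2 = 735.8 rayl
Formula: R = (Z2 - Z1) / (Z2 + Z1)
Numerator: Z2 - Z1 = 735.8 - 496.1 = 239.7
Denominator: Z2 + Z1 = 735.8 + 496.1 = 1231.9
R = 239.7 / 1231.9 = 0.1946

0.1946


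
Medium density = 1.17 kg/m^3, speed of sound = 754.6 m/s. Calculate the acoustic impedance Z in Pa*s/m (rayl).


Given values:
  rho = 1.17 kg/m^3
  c = 754.6 m/s
Formula: Z = rho * c
Z = 1.17 * 754.6
Z = 882.88

882.88 rayl


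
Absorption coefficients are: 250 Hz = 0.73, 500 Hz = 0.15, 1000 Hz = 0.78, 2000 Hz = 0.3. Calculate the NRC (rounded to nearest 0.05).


Given values:
  a_250 = 0.73, a_500 = 0.15
  a_1000 = 0.78, a_2000 = 0.3
Formula: NRC = (a250 + a500 + a1000 + a2000) / 4
Sum = 0.73 + 0.15 + 0.78 + 0.3 = 1.96
NRC = 1.96 / 4 = 0.49
Rounded to nearest 0.05: 0.5

0.5


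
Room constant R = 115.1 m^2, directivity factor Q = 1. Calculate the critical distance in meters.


Given values:
  R = 115.1 m^2, Q = 1
Formula: d_c = 0.141 * sqrt(Q * R)
Compute Q * R = 1 * 115.1 = 115.1
Compute sqrt(115.1) = 10.7285
d_c = 0.141 * 10.7285 = 1.513

1.513 m


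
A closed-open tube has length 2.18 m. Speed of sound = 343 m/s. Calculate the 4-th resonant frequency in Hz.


Given values:
  Tube type: closed-open, L = 2.18 m, c = 343 m/s, n = 4
Formula: f_n = (2n - 1) * c / (4 * L)
Compute 2n - 1 = 2*4 - 1 = 7
Compute 4 * L = 4 * 2.18 = 8.72
f = 7 * 343 / 8.72
f = 275.34

275.34 Hz


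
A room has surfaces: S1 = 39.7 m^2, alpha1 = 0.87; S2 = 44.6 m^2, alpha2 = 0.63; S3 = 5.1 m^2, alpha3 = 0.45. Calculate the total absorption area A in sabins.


Given surfaces:
  Surface 1: 39.7 * 0.87 = 34.539
  Surface 2: 44.6 * 0.63 = 28.098
  Surface 3: 5.1 * 0.45 = 2.295
Formula: A = sum(Si * alpha_i)
A = 34.539 + 28.098 + 2.295
A = 64.93

64.93 sabins


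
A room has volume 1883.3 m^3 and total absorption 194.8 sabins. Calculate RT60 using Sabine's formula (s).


Given values:
  V = 1883.3 m^3
  A = 194.8 sabins
Formula: RT60 = 0.161 * V / A
Numerator: 0.161 * 1883.3 = 303.2113
RT60 = 303.2113 / 194.8 = 1.557

1.557 s


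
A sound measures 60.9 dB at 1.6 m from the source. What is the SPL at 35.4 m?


Given values:
  SPL1 = 60.9 dB, r1 = 1.6 m, r2 = 35.4 m
Formula: SPL2 = SPL1 - 20 * log10(r2 / r1)
Compute ratio: r2 / r1 = 35.4 / 1.6 = 22.125
Compute log10: log10(22.125) = 1.344883
Compute drop: 20 * 1.344883 = 26.8977
SPL2 = 60.9 - 26.8977 = 34.0

34.0 dB


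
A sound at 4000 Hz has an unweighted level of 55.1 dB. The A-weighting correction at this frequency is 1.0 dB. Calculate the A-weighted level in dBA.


Given values:
  SPL = 55.1 dB
  A-weighting at 4000 Hz = 1.0 dB
Formula: L_A = SPL + A_weight
L_A = 55.1 + (1.0)
L_A = 56.1

56.1 dBA


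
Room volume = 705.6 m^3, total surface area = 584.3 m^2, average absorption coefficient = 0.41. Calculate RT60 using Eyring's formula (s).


Given values:
  V = 705.6 m^3, S = 584.3 m^2, alpha = 0.41
Formula: RT60 = 0.161 * V / (-S * ln(1 - alpha))
Compute ln(1 - 0.41) = ln(0.59) = -0.527633
Denominator: -584.3 * -0.527633 = 308.296
Numerator: 0.161 * 705.6 = 113.6016
RT60 = 113.6016 / 308.296 = 0.368

0.368 s


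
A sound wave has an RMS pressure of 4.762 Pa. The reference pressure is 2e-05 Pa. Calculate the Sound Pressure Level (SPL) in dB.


Given values:
  p = 4.762 Pa
  p_ref = 2e-05 Pa
Formula: SPL = 20 * log10(p / p_ref)
Compute ratio: p / p_ref = 4.762 / 2e-05 = 238100
Compute log10: log10(238100) = 5.376759
Multiply: SPL = 20 * 5.376759 = 107.54

107.54 dB


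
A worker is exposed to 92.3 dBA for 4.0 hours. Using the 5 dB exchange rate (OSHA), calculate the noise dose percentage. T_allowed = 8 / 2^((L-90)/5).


Given values:
  L = 92.3 dBA, T = 4.0 hours
Formula: T_allowed = 8 / 2^((L - 90) / 5)
Compute exponent: (92.3 - 90) / 5 = 0.46
Compute 2^(0.46) = 1.375542
T_allowed = 8 / 1.375542 = 5.815889 hours
Dose = (T / T_allowed) * 100
Dose = (4.0 / 5.815889) * 100 = 68.78

68.78 %


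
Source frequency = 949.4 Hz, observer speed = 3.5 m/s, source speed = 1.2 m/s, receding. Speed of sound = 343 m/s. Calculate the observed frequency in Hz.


Given values:
  f_s = 949.4 Hz, v_o = 3.5 m/s, v_s = 1.2 m/s
  Direction: receding
Formula: f_o = f_s * (c - v_o) / (c + v_s)
Numerator: c - v_o = 343 - 3.5 = 339.5
Denominator: c + v_s = 343 + 1.2 = 344.2
f_o = 949.4 * 339.5 / 344.2 = 936.44

936.44 Hz


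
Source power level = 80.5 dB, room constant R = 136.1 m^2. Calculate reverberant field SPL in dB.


Given values:
  Lw = 80.5 dB, R = 136.1 m^2
Formula: SPL = Lw + 10 * log10(4 / R)
Compute 4 / R = 4 / 136.1 = 0.02939
Compute 10 * log10(0.02939) = -15.318
SPL = 80.5 + (-15.318) = 65.18

65.18 dB


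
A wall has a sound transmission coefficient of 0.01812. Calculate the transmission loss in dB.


Given values:
  tau = 0.01812
Formula: TL = 10 * log10(1 / tau)
Compute 1 / tau = 1 / 0.01812 = 55.1876
Compute log10(55.1876) = 1.741842
TL = 10 * 1.741842 = 17.42

17.42 dB


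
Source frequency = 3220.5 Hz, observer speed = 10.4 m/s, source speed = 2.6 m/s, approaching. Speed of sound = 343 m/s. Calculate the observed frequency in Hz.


Given values:
  f_s = 3220.5 Hz, v_o = 10.4 m/s, v_s = 2.6 m/s
  Direction: approaching
Formula: f_o = f_s * (c + v_o) / (c - v_s)
Numerator: c + v_o = 343 + 10.4 = 353.4
Denominator: c - v_s = 343 - 2.6 = 340.4
f_o = 3220.5 * 353.4 / 340.4 = 3343.49

3343.49 Hz


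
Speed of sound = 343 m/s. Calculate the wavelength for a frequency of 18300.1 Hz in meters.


Given values:
  c = 343 m/s, f = 18300.1 Hz
Formula: lambda = c / f
lambda = 343 / 18300.1
lambda = 0.0187

0.0187 m


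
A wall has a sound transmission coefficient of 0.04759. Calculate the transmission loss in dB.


Given values:
  tau = 0.04759
Formula: TL = 10 * log10(1 / tau)
Compute 1 / tau = 1 / 0.04759 = 21.0128
Compute log10(21.0128) = 1.322484
TL = 10 * 1.322484 = 13.22

13.22 dB


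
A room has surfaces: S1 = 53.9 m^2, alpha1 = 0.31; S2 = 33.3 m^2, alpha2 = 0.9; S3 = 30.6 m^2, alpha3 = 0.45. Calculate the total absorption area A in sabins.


Given surfaces:
  Surface 1: 53.9 * 0.31 = 16.709
  Surface 2: 33.3 * 0.9 = 29.97
  Surface 3: 30.6 * 0.45 = 13.77
Formula: A = sum(Si * alpha_i)
A = 16.709 + 29.97 + 13.77
A = 60.45

60.45 sabins


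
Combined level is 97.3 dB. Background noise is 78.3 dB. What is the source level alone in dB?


Given values:
  L_total = 97.3 dB, L_bg = 78.3 dB
Formula: L_source = 10 * log10(10^(L_total/10) - 10^(L_bg/10))
Convert to linear:
  10^(97.3/10) = 5370317963.7025
  10^(78.3/10) = 67608297.5392
Difference: 5370317963.7025 - 67608297.5392 = 5302709666.1633
L_source = 10 * log10(5302709666.1633) = 97.24

97.24 dB


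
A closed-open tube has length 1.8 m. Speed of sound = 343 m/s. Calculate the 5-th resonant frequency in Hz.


Given values:
  Tube type: closed-open, L = 1.8 m, c = 343 m/s, n = 5
Formula: f_n = (2n - 1) * c / (4 * L)
Compute 2n - 1 = 2*5 - 1 = 9
Compute 4 * L = 4 * 1.8 = 7.2
f = 9 * 343 / 7.2
f = 428.75

428.75 Hz


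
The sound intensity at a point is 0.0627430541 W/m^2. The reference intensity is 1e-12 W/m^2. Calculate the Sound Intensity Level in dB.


Given values:
  I = 0.0627430541 W/m^2
  I_ref = 1e-12 W/m^2
Formula: SIL = 10 * log10(I / I_ref)
Compute ratio: I / I_ref = 62743054100
Compute log10: log10(62743054100) = 10.797566
Multiply: SIL = 10 * 10.797566 = 107.98

107.98 dB


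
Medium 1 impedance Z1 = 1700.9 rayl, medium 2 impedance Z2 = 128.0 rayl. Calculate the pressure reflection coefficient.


Given values:
  Z1 = 1700.9 rayl, Z2 = 128.0 rayl
Formula: R = (Z2 - Z1) / (Z2 + Z1)
Numerator: Z2 - Z1 = 128.0 - 1700.9 = -1572.9
Denominator: Z2 + Z1 = 128.0 + 1700.9 = 1828.9
R = -1572.9 / 1828.9 = -0.86

-0.86


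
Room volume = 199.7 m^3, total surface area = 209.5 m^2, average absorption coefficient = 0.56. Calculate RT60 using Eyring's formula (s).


Given values:
  V = 199.7 m^3, S = 209.5 m^2, alpha = 0.56
Formula: RT60 = 0.161 * V / (-S * ln(1 - alpha))
Compute ln(1 - 0.56) = ln(0.44) = -0.820981
Denominator: -209.5 * -0.820981 = 171.9955
Numerator: 0.161 * 199.7 = 32.1517
RT60 = 32.1517 / 171.9955 = 0.187

0.187 s


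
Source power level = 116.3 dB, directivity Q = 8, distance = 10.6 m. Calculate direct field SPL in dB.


Given values:
  Lw = 116.3 dB, Q = 8, r = 10.6 m
Formula: SPL = Lw + 10 * log10(Q / (4 * pi * r^2))
Compute 4 * pi * r^2 = 4 * pi * 10.6^2 = 1411.9574
Compute Q / denom = 8 / 1411.9574 = 0.00566589
Compute 10 * log10(0.00566589) = -22.4673
SPL = 116.3 + (-22.4673) = 93.83

93.83 dB


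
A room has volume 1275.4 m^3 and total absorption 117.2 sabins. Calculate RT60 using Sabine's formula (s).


Given values:
  V = 1275.4 m^3
  A = 117.2 sabins
Formula: RT60 = 0.161 * V / A
Numerator: 0.161 * 1275.4 = 205.3394
RT60 = 205.3394 / 117.2 = 1.752

1.752 s


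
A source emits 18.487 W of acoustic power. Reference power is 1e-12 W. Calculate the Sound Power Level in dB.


Given values:
  W = 18.487 W
  W_ref = 1e-12 W
Formula: SWL = 10 * log10(W / W_ref)
Compute ratio: W / W_ref = 18487000000000
Compute log10: log10(18487000000000) = 13.266866
Multiply: SWL = 10 * 13.266866 = 132.67

132.67 dB


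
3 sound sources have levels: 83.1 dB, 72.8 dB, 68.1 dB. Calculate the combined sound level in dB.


Formula: L_total = 10 * log10( sum(10^(Li/10)) )
  Source 1: 10^(83.1/10) = 204173794.467
  Source 2: 10^(72.8/10) = 19054607.1796
  Source 3: 10^(68.1/10) = 6456542.2903
Sum of linear values = 229684943.9369
L_total = 10 * log10(229684943.9369) = 83.61

83.61 dB


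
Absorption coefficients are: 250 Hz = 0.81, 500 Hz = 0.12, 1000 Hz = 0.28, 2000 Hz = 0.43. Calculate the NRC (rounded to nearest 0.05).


Given values:
  a_250 = 0.81, a_500 = 0.12
  a_1000 = 0.28, a_2000 = 0.43
Formula: NRC = (a250 + a500 + a1000 + a2000) / 4
Sum = 0.81 + 0.12 + 0.28 + 0.43 = 1.64
NRC = 1.64 / 4 = 0.41
Rounded to nearest 0.05: 0.4

0.4


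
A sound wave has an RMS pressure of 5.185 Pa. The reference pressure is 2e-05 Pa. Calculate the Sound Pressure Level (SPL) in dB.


Given values:
  p = 5.185 Pa
  p_ref = 2e-05 Pa
Formula: SPL = 20 * log10(p / p_ref)
Compute ratio: p / p_ref = 5.185 / 2e-05 = 259250
Compute log10: log10(259250) = 5.413719
Multiply: SPL = 20 * 5.413719 = 108.27

108.27 dB


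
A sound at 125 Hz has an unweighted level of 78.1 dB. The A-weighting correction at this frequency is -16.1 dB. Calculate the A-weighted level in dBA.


Given values:
  SPL = 78.1 dB
  A-weighting at 125 Hz = -16.1 dB
Formula: L_A = SPL + A_weight
L_A = 78.1 + (-16.1)
L_A = 62.0

62.0 dBA


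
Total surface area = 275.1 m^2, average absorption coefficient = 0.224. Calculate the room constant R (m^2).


Given values:
  S = 275.1 m^2, alpha = 0.224
Formula: R = S * alpha / (1 - alpha)
Numerator: 275.1 * 0.224 = 61.6224
Denominator: 1 - 0.224 = 0.776
R = 61.6224 / 0.776 = 79.41

79.41 m^2


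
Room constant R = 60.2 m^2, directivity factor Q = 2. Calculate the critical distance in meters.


Given values:
  R = 60.2 m^2, Q = 2
Formula: d_c = 0.141 * sqrt(Q * R)
Compute Q * R = 2 * 60.2 = 120.4
Compute sqrt(120.4) = 10.9727
d_c = 0.141 * 10.9727 = 1.547

1.547 m


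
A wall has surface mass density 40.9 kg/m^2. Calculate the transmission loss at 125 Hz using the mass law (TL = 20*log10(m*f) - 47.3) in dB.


Given values:
  m = 40.9 kg/m^2, f = 125 Hz
Formula: TL = 20 * log10(m * f) - 47.3
Compute m * f = 40.9 * 125 = 5112.5
Compute log10(5112.5) = 3.708633
Compute 20 * 3.708633 = 74.1727
TL = 74.1727 - 47.3 = 26.87

26.87 dB


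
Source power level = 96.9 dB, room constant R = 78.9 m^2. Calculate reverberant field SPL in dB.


Given values:
  Lw = 96.9 dB, R = 78.9 m^2
Formula: SPL = Lw + 10 * log10(4 / R)
Compute 4 / R = 4 / 78.9 = 0.050697
Compute 10 * log10(0.050697) = -12.9502
SPL = 96.9 + (-12.9502) = 83.95

83.95 dB


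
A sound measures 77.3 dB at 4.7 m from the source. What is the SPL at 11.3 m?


Given values:
  SPL1 = 77.3 dB, r1 = 4.7 m, r2 = 11.3 m
Formula: SPL2 = SPL1 - 20 * log10(r2 / r1)
Compute ratio: r2 / r1 = 11.3 / 4.7 = 2.4043
Compute log10: log10(2.4043) = 0.380989
Compute drop: 20 * 0.380989 = 7.6198
SPL2 = 77.3 - 7.6198 = 69.68

69.68 dB


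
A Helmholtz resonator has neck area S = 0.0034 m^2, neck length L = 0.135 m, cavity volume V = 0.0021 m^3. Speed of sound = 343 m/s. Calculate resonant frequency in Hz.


Given values:
  S = 0.0034 m^2, L = 0.135 m, V = 0.0021 m^3, c = 343 m/s
Formula: f = (c / (2*pi)) * sqrt(S / (V * L))
Compute V * L = 0.0021 * 0.135 = 0.0002835
Compute S / (V * L) = 0.0034 / 0.0002835 = 11.9929
Compute sqrt(11.9929) = 3.463077
Compute c / (2*pi) = 343 / 6.283185 = 54.590148
f = 54.590148 * 3.463077 = 189.05

189.05 Hz


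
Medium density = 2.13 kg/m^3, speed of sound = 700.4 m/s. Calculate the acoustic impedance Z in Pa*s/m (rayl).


Given values:
  rho = 2.13 kg/m^3
  c = 700.4 m/s
Formula: Z = rho * c
Z = 2.13 * 700.4
Z = 1491.85

1491.85 rayl


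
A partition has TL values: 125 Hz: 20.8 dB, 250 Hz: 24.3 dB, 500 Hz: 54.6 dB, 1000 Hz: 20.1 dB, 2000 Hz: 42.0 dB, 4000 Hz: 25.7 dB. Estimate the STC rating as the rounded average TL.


Given TL values at each frequency:
  125 Hz: 20.8 dB
  250 Hz: 24.3 dB
  500 Hz: 54.6 dB
  1000 Hz: 20.1 dB
  2000 Hz: 42.0 dB
  4000 Hz: 25.7 dB
Formula: STC ~ round(average of TL values)
Sum = 20.8 + 24.3 + 54.6 + 20.1 + 42.0 + 25.7 = 187.5
Average = 187.5 / 6 = 31.25
Rounded: 31

31


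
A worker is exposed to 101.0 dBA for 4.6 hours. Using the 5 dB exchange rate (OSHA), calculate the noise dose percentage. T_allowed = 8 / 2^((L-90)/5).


Given values:
  L = 101.0 dBA, T = 4.6 hours
Formula: T_allowed = 8 / 2^((L - 90) / 5)
Compute exponent: (101.0 - 90) / 5 = 2.2
Compute 2^(2.2) = 4.594793
T_allowed = 8 / 4.594793 = 1.741101 hours
Dose = (T / T_allowed) * 100
Dose = (4.6 / 1.741101) * 100 = 264.2

264.2 %


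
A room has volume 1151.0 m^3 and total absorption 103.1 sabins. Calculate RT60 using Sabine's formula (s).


Given values:
  V = 1151.0 m^3
  A = 103.1 sabins
Formula: RT60 = 0.161 * V / A
Numerator: 0.161 * 1151.0 = 185.311
RT60 = 185.311 / 103.1 = 1.797

1.797 s


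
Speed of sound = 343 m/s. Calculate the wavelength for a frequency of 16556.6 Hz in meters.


Given values:
  c = 343 m/s, f = 16556.6 Hz
Formula: lambda = c / f
lambda = 343 / 16556.6
lambda = 0.0207

0.0207 m


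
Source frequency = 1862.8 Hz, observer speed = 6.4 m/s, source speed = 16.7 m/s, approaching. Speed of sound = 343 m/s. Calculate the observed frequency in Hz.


Given values:
  f_s = 1862.8 Hz, v_o = 6.4 m/s, v_s = 16.7 m/s
  Direction: approaching
Formula: f_o = f_s * (c + v_o) / (c - v_s)
Numerator: c + v_o = 343 + 6.4 = 349.4
Denominator: c - v_s = 343 - 16.7 = 326.3
f_o = 1862.8 * 349.4 / 326.3 = 1994.67

1994.67 Hz


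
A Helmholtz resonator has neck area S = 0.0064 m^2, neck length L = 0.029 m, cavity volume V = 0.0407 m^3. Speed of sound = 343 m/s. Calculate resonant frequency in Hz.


Given values:
  S = 0.0064 m^2, L = 0.029 m, V = 0.0407 m^3, c = 343 m/s
Formula: f = (c / (2*pi)) * sqrt(S / (V * L))
Compute V * L = 0.0407 * 0.029 = 0.0011803
Compute S / (V * L) = 0.0064 / 0.0011803 = 5.4224
Compute sqrt(5.4224) = 2.328605
Compute c / (2*pi) = 343 / 6.283185 = 54.590148
f = 54.590148 * 2.328605 = 127.12

127.12 Hz


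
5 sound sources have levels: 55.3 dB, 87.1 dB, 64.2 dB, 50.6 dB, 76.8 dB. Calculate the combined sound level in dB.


Formula: L_total = 10 * log10( sum(10^(Li/10)) )
  Source 1: 10^(55.3/10) = 338844.1561
  Source 2: 10^(87.1/10) = 512861383.9914
  Source 3: 10^(64.2/10) = 2630267.9919
  Source 4: 10^(50.6/10) = 114815.3621
  Source 5: 10^(76.8/10) = 47863009.2323
Sum of linear values = 563808320.7338
L_total = 10 * log10(563808320.7338) = 87.51

87.51 dB


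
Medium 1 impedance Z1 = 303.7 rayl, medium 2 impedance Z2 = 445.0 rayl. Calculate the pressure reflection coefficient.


Given values:
  Z1 = 303.7 rayl, Z2 = 445.0 rayl
Formula: R = (Z2 - Z1) / (Z2 + Z1)
Numerator: Z2 - Z1 = 445.0 - 303.7 = 141.3
Denominator: Z2 + Z1 = 445.0 + 303.7 = 748.7
R = 141.3 / 748.7 = 0.1887

0.1887


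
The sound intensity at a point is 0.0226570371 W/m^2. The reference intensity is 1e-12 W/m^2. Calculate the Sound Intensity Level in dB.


Given values:
  I = 0.0226570371 W/m^2
  I_ref = 1e-12 W/m^2
Formula: SIL = 10 * log10(I / I_ref)
Compute ratio: I / I_ref = 22657037100
Compute log10: log10(22657037100) = 10.355203
Multiply: SIL = 10 * 10.355203 = 103.55

103.55 dB


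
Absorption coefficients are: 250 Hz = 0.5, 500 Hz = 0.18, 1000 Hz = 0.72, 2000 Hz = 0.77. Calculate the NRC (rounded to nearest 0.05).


Given values:
  a_250 = 0.5, a_500 = 0.18
  a_1000 = 0.72, a_2000 = 0.77
Formula: NRC = (a250 + a500 + a1000 + a2000) / 4
Sum = 0.5 + 0.18 + 0.72 + 0.77 = 2.17
NRC = 2.17 / 4 = 0.5425
Rounded to nearest 0.05: 0.55

0.55


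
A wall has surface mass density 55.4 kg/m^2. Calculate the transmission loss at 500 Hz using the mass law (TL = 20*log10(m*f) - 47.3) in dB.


Given values:
  m = 55.4 kg/m^2, f = 500 Hz
Formula: TL = 20 * log10(m * f) - 47.3
Compute m * f = 55.4 * 500 = 27700.0
Compute log10(27700.0) = 4.44248
Compute 20 * 4.44248 = 88.8496
TL = 88.8496 - 47.3 = 41.55

41.55 dB


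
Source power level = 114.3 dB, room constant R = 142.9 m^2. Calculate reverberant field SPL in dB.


Given values:
  Lw = 114.3 dB, R = 142.9 m^2
Formula: SPL = Lw + 10 * log10(4 / R)
Compute 4 / R = 4 / 142.9 = 0.027992
Compute 10 * log10(0.027992) = -15.5297
SPL = 114.3 + (-15.5297) = 98.77

98.77 dB


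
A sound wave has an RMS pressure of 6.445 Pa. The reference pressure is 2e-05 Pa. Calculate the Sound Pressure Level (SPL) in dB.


Given values:
  p = 6.445 Pa
  p_ref = 2e-05 Pa
Formula: SPL = 20 * log10(p / p_ref)
Compute ratio: p / p_ref = 6.445 / 2e-05 = 322250
Compute log10: log10(322250) = 5.508193
Multiply: SPL = 20 * 5.508193 = 110.16

110.16 dB


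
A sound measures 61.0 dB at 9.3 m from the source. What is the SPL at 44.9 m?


Given values:
  SPL1 = 61.0 dB, r1 = 9.3 m, r2 = 44.9 m
Formula: SPL2 = SPL1 - 20 * log10(r2 / r1)
Compute ratio: r2 / r1 = 44.9 / 9.3 = 4.828
Compute log10: log10(4.828) = 0.683767
Compute drop: 20 * 0.683767 = 13.6753
SPL2 = 61.0 - 13.6753 = 47.32

47.32 dB


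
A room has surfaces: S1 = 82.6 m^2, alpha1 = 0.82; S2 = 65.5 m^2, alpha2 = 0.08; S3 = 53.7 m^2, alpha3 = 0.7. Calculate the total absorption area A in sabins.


Given surfaces:
  Surface 1: 82.6 * 0.82 = 67.732
  Surface 2: 65.5 * 0.08 = 5.24
  Surface 3: 53.7 * 0.7 = 37.59
Formula: A = sum(Si * alpha_i)
A = 67.732 + 5.24 + 37.59
A = 110.56

110.56 sabins


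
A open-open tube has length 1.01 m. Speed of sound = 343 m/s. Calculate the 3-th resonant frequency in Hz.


Given values:
  Tube type: open-open, L = 1.01 m, c = 343 m/s, n = 3
Formula: f_n = n * c / (2 * L)
Compute 2 * L = 2 * 1.01 = 2.02
f = 3 * 343 / 2.02
f = 509.41

509.41 Hz


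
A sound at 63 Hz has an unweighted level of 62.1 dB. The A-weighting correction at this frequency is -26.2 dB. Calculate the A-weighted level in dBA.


Given values:
  SPL = 62.1 dB
  A-weighting at 63 Hz = -26.2 dB
Formula: L_A = SPL + A_weight
L_A = 62.1 + (-26.2)
L_A = 35.9

35.9 dBA


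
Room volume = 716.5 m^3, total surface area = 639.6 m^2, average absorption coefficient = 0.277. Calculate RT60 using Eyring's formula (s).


Given values:
  V = 716.5 m^3, S = 639.6 m^2, alpha = 0.277
Formula: RT60 = 0.161 * V / (-S * ln(1 - alpha))
Compute ln(1 - 0.277) = ln(0.723) = -0.324346
Denominator: -639.6 * -0.324346 = 207.4517
Numerator: 0.161 * 716.5 = 115.3565
RT60 = 115.3565 / 207.4517 = 0.556

0.556 s


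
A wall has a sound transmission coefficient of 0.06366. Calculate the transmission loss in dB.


Given values:
  tau = 0.06366
Formula: TL = 10 * log10(1 / tau)
Compute 1 / tau = 1 / 0.06366 = 15.7085
Compute log10(15.7085) = 1.196135
TL = 10 * 1.196135 = 11.96

11.96 dB


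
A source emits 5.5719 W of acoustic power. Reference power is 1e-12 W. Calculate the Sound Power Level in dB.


Given values:
  W = 5.5719 W
  W_ref = 1e-12 W
Formula: SWL = 10 * log10(W / W_ref)
Compute ratio: W / W_ref = 5571900000000
Compute log10: log10(5571900000000) = 12.746003
Multiply: SWL = 10 * 12.746003 = 127.46

127.46 dB


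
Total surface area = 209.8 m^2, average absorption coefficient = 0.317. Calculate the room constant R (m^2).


Given values:
  S = 209.8 m^2, alpha = 0.317
Formula: R = S * alpha / (1 - alpha)
Numerator: 209.8 * 0.317 = 66.5066
Denominator: 1 - 0.317 = 0.683
R = 66.5066 / 0.683 = 97.37

97.37 m^2


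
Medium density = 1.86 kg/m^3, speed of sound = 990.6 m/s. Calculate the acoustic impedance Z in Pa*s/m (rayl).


Given values:
  rho = 1.86 kg/m^3
  c = 990.6 m/s
Formula: Z = rho * c
Z = 1.86 * 990.6
Z = 1842.52

1842.52 rayl


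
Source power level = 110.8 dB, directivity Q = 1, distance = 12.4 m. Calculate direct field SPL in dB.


Given values:
  Lw = 110.8 dB, Q = 1, r = 12.4 m
Formula: SPL = Lw + 10 * log10(Q / (4 * pi * r^2))
Compute 4 * pi * r^2 = 4 * pi * 12.4^2 = 1932.2051
Compute Q / denom = 1 / 1932.2051 = 0.00051754
Compute 10 * log10(0.00051754) = -32.8606
SPL = 110.8 + (-32.8606) = 77.94

77.94 dB


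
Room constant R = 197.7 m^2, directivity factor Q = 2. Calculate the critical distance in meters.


Given values:
  R = 197.7 m^2, Q = 2
Formula: d_c = 0.141 * sqrt(Q * R)
Compute Q * R = 2 * 197.7 = 395.4
Compute sqrt(395.4) = 19.8847
d_c = 0.141 * 19.8847 = 2.804

2.804 m


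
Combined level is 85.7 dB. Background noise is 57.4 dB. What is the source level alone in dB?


Given values:
  L_total = 85.7 dB, L_bg = 57.4 dB
Formula: L_source = 10 * log10(10^(L_total/10) - 10^(L_bg/10))
Convert to linear:
  10^(85.7/10) = 371535229.0972
  10^(57.4/10) = 549540.8739
Difference: 371535229.0972 - 549540.8739 = 370985688.2233
L_source = 10 * log10(370985688.2233) = 85.69

85.69 dB


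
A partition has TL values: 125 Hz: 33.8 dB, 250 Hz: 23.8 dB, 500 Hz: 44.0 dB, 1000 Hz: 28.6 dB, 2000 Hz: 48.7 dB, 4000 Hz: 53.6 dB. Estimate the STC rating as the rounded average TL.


Given TL values at each frequency:
  125 Hz: 33.8 dB
  250 Hz: 23.8 dB
  500 Hz: 44.0 dB
  1000 Hz: 28.6 dB
  2000 Hz: 48.7 dB
  4000 Hz: 53.6 dB
Formula: STC ~ round(average of TL values)
Sum = 33.8 + 23.8 + 44.0 + 28.6 + 48.7 + 53.6 = 232.5
Average = 232.5 / 6 = 38.75
Rounded: 39

39


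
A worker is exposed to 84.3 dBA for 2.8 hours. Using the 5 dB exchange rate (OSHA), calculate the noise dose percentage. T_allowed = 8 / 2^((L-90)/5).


Given values:
  L = 84.3 dBA, T = 2.8 hours
Formula: T_allowed = 8 / 2^((L - 90) / 5)
Compute exponent: (84.3 - 90) / 5 = -1.14
Compute 2^(-1.14) = 0.45376
T_allowed = 8 / 0.45376 = 17.630465 hours
Dose = (T / T_allowed) * 100
Dose = (2.8 / 17.630465) * 100 = 15.88

15.88 %


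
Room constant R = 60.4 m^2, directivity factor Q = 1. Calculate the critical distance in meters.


Given values:
  R = 60.4 m^2, Q = 1
Formula: d_c = 0.141 * sqrt(Q * R)
Compute Q * R = 1 * 60.4 = 60.4
Compute sqrt(60.4) = 7.7717
d_c = 0.141 * 7.7717 = 1.096

1.096 m


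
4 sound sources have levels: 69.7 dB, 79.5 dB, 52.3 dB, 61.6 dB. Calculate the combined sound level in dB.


Formula: L_total = 10 * log10( sum(10^(Li/10)) )
  Source 1: 10^(69.7/10) = 9332543.008
  Source 2: 10^(79.5/10) = 89125093.8134
  Source 3: 10^(52.3/10) = 169824.3652
  Source 4: 10^(61.6/10) = 1445439.7707
Sum of linear values = 100072900.9573
L_total = 10 * log10(100072900.9573) = 80.0

80.0 dB


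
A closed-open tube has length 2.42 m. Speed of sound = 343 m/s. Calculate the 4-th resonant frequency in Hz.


Given values:
  Tube type: closed-open, L = 2.42 m, c = 343 m/s, n = 4
Formula: f_n = (2n - 1) * c / (4 * L)
Compute 2n - 1 = 2*4 - 1 = 7
Compute 4 * L = 4 * 2.42 = 9.68
f = 7 * 343 / 9.68
f = 248.04

248.04 Hz


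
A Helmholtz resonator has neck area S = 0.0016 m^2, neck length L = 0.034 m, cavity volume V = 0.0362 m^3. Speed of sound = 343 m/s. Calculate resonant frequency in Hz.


Given values:
  S = 0.0016 m^2, L = 0.034 m, V = 0.0362 m^3, c = 343 m/s
Formula: f = (c / (2*pi)) * sqrt(S / (V * L))
Compute V * L = 0.0362 * 0.034 = 0.0012308
Compute S / (V * L) = 0.0016 / 0.0012308 = 1.3
Compute sqrt(1.3) = 1.140175
Compute c / (2*pi) = 343 / 6.283185 = 54.590148
f = 54.590148 * 1.140175 = 62.24

62.24 Hz


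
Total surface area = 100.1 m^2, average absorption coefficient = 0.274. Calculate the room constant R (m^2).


Given values:
  S = 100.1 m^2, alpha = 0.274
Formula: R = S * alpha / (1 - alpha)
Numerator: 100.1 * 0.274 = 27.4274
Denominator: 1 - 0.274 = 0.726
R = 27.4274 / 0.726 = 37.78

37.78 m^2


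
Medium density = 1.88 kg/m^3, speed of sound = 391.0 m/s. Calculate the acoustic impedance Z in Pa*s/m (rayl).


Given values:
  rho = 1.88 kg/m^3
  c = 391.0 m/s
Formula: Z = rho * c
Z = 1.88 * 391.0
Z = 735.08

735.08 rayl


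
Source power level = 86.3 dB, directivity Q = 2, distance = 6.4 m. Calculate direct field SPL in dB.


Given values:
  Lw = 86.3 dB, Q = 2, r = 6.4 m
Formula: SPL = Lw + 10 * log10(Q / (4 * pi * r^2))
Compute 4 * pi * r^2 = 4 * pi * 6.4^2 = 514.7185
Compute Q / denom = 2 / 514.7185 = 0.00388562
Compute 10 * log10(0.00388562) = -24.1054
SPL = 86.3 + (-24.1054) = 62.19

62.19 dB


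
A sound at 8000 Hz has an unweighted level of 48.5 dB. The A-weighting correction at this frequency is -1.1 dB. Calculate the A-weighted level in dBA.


Given values:
  SPL = 48.5 dB
  A-weighting at 8000 Hz = -1.1 dB
Formula: L_A = SPL + A_weight
L_A = 48.5 + (-1.1)
L_A = 47.4

47.4 dBA


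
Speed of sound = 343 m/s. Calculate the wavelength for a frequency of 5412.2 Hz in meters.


Given values:
  c = 343 m/s, f = 5412.2 Hz
Formula: lambda = c / f
lambda = 343 / 5412.2
lambda = 0.0634

0.0634 m


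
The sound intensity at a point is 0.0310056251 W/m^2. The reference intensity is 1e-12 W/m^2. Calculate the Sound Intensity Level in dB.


Given values:
  I = 0.0310056251 W/m^2
  I_ref = 1e-12 W/m^2
Formula: SIL = 10 * log10(I / I_ref)
Compute ratio: I / I_ref = 31005625100
Compute log10: log10(31005625100) = 10.49144
Multiply: SIL = 10 * 10.49144 = 104.91

104.91 dB


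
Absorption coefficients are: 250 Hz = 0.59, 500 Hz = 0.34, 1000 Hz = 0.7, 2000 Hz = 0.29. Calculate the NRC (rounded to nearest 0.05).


Given values:
  a_250 = 0.59, a_500 = 0.34
  a_1000 = 0.7, a_2000 = 0.29
Formula: NRC = (a250 + a500 + a1000 + a2000) / 4
Sum = 0.59 + 0.34 + 0.7 + 0.29 = 1.92
NRC = 1.92 / 4 = 0.48
Rounded to nearest 0.05: 0.5

0.5


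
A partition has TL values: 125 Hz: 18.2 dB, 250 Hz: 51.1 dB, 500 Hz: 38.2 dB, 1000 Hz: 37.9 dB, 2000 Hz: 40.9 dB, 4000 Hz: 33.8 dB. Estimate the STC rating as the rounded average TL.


Given TL values at each frequency:
  125 Hz: 18.2 dB
  250 Hz: 51.1 dB
  500 Hz: 38.2 dB
  1000 Hz: 37.9 dB
  2000 Hz: 40.9 dB
  4000 Hz: 33.8 dB
Formula: STC ~ round(average of TL values)
Sum = 18.2 + 51.1 + 38.2 + 37.9 + 40.9 + 33.8 = 220.1
Average = 220.1 / 6 = 36.68
Rounded: 37

37


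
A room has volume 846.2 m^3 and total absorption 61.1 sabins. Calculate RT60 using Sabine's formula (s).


Given values:
  V = 846.2 m^3
  A = 61.1 sabins
Formula: RT60 = 0.161 * V / A
Numerator: 0.161 * 846.2 = 136.2382
RT60 = 136.2382 / 61.1 = 2.23

2.23 s


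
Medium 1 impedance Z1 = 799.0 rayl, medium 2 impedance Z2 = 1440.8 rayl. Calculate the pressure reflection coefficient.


Given values:
  Z1 = 799.0 rayl, Z2 = 1440.8 rayl
Formula: R = (Z2 - Z1) / (Z2 + Z1)
Numerator: Z2 - Z1 = 1440.8 - 799.0 = 641.8
Denominator: Z2 + Z1 = 1440.8 + 799.0 = 2239.8
R = 641.8 / 2239.8 = 0.2865

0.2865
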